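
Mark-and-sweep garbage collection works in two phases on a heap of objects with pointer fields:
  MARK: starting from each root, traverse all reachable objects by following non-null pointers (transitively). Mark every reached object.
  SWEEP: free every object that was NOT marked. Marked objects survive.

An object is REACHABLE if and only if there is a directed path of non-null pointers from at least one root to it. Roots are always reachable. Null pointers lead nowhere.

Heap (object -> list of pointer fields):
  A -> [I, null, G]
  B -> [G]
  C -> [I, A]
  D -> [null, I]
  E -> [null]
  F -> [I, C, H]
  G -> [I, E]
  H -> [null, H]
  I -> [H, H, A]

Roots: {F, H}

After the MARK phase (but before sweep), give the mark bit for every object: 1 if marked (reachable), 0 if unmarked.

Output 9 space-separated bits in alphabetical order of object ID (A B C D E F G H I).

Answer: 1 0 1 0 1 1 1 1 1

Derivation:
Roots: F H
Mark F: refs=I C H, marked=F
Mark H: refs=null H, marked=F H
Mark I: refs=H H A, marked=F H I
Mark C: refs=I A, marked=C F H I
Mark A: refs=I null G, marked=A C F H I
Mark G: refs=I E, marked=A C F G H I
Mark E: refs=null, marked=A C E F G H I
Unmarked (collected): B D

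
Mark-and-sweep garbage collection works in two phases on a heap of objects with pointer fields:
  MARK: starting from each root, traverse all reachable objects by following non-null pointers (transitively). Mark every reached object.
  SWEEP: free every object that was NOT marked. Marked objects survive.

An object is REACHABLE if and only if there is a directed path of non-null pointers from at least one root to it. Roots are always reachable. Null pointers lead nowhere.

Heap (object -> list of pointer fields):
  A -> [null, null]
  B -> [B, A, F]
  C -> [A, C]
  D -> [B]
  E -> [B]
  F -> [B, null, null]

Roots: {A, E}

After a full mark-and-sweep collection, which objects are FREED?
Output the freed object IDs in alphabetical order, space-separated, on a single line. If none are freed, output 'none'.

Answer: C D

Derivation:
Roots: A E
Mark A: refs=null null, marked=A
Mark E: refs=B, marked=A E
Mark B: refs=B A F, marked=A B E
Mark F: refs=B null null, marked=A B E F
Unmarked (collected): C D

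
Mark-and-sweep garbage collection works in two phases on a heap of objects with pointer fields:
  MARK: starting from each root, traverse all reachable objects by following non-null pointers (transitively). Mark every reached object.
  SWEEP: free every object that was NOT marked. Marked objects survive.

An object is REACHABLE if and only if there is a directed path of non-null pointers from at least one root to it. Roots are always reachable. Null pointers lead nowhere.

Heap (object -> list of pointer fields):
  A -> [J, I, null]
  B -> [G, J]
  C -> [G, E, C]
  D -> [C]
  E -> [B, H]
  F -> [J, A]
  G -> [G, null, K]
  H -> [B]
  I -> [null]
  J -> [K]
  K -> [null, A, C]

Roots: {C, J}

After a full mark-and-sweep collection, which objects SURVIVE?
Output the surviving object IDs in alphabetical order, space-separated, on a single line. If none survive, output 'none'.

Roots: C J
Mark C: refs=G E C, marked=C
Mark J: refs=K, marked=C J
Mark G: refs=G null K, marked=C G J
Mark E: refs=B H, marked=C E G J
Mark K: refs=null A C, marked=C E G J K
Mark B: refs=G J, marked=B C E G J K
Mark H: refs=B, marked=B C E G H J K
Mark A: refs=J I null, marked=A B C E G H J K
Mark I: refs=null, marked=A B C E G H I J K
Unmarked (collected): D F

Answer: A B C E G H I J K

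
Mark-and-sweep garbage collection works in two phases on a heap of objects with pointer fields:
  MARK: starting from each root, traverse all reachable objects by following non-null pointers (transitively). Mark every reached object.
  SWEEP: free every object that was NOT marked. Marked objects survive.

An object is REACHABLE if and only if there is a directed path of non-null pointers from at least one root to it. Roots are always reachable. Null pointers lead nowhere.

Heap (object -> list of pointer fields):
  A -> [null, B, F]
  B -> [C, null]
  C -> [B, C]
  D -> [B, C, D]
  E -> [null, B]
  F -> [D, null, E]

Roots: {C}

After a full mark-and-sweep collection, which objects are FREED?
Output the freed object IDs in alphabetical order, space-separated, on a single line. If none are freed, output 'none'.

Answer: A D E F

Derivation:
Roots: C
Mark C: refs=B C, marked=C
Mark B: refs=C null, marked=B C
Unmarked (collected): A D E F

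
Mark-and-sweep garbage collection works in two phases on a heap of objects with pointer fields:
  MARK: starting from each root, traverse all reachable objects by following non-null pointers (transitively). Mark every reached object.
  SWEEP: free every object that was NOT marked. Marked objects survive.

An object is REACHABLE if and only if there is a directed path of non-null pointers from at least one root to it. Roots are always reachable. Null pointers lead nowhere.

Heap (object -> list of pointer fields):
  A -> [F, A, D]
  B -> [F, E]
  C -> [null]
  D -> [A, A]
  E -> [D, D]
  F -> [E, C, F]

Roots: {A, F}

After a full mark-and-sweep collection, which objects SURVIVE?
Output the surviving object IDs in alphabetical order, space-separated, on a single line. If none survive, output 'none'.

Roots: A F
Mark A: refs=F A D, marked=A
Mark F: refs=E C F, marked=A F
Mark D: refs=A A, marked=A D F
Mark E: refs=D D, marked=A D E F
Mark C: refs=null, marked=A C D E F
Unmarked (collected): B

Answer: A C D E F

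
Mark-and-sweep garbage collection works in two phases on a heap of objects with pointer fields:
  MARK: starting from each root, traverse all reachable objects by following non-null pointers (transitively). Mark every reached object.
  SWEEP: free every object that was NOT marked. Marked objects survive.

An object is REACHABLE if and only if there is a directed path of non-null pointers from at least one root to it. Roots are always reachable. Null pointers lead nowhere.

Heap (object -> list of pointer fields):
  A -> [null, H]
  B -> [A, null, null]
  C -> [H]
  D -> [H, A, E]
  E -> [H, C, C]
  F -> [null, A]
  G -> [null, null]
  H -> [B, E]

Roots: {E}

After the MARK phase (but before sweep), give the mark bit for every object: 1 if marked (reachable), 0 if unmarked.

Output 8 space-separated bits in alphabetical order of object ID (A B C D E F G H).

Roots: E
Mark E: refs=H C C, marked=E
Mark H: refs=B E, marked=E H
Mark C: refs=H, marked=C E H
Mark B: refs=A null null, marked=B C E H
Mark A: refs=null H, marked=A B C E H
Unmarked (collected): D F G

Answer: 1 1 1 0 1 0 0 1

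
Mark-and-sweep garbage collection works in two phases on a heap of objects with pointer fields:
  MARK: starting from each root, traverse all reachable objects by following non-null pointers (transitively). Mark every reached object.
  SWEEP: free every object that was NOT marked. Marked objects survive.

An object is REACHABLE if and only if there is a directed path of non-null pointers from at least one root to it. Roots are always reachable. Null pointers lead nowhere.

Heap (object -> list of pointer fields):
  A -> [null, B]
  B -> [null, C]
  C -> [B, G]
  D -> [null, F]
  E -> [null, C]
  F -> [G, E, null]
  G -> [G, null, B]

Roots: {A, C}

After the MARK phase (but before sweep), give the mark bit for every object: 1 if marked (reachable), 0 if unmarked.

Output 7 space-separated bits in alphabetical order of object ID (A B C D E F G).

Roots: A C
Mark A: refs=null B, marked=A
Mark C: refs=B G, marked=A C
Mark B: refs=null C, marked=A B C
Mark G: refs=G null B, marked=A B C G
Unmarked (collected): D E F

Answer: 1 1 1 0 0 0 1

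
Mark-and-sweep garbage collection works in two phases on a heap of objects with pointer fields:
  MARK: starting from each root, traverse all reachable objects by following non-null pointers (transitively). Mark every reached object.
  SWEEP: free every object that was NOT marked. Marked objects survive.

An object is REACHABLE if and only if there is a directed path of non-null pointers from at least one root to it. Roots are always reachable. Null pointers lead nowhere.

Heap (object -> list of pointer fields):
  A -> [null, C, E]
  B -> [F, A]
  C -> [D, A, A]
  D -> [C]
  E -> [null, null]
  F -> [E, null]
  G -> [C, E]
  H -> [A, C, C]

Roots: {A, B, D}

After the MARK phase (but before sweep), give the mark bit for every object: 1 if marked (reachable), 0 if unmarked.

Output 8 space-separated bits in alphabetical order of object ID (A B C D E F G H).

Answer: 1 1 1 1 1 1 0 0

Derivation:
Roots: A B D
Mark A: refs=null C E, marked=A
Mark B: refs=F A, marked=A B
Mark D: refs=C, marked=A B D
Mark C: refs=D A A, marked=A B C D
Mark E: refs=null null, marked=A B C D E
Mark F: refs=E null, marked=A B C D E F
Unmarked (collected): G H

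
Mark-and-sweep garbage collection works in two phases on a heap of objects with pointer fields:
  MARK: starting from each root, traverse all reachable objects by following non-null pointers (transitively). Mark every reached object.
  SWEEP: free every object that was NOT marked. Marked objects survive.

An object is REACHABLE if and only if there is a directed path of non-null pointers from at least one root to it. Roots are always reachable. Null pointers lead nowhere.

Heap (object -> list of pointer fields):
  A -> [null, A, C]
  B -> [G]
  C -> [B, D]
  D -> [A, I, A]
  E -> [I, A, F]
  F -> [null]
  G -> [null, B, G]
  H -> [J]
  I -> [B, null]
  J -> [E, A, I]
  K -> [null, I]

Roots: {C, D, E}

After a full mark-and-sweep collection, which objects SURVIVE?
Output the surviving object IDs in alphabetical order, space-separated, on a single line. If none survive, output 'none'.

Answer: A B C D E F G I

Derivation:
Roots: C D E
Mark C: refs=B D, marked=C
Mark D: refs=A I A, marked=C D
Mark E: refs=I A F, marked=C D E
Mark B: refs=G, marked=B C D E
Mark A: refs=null A C, marked=A B C D E
Mark I: refs=B null, marked=A B C D E I
Mark F: refs=null, marked=A B C D E F I
Mark G: refs=null B G, marked=A B C D E F G I
Unmarked (collected): H J K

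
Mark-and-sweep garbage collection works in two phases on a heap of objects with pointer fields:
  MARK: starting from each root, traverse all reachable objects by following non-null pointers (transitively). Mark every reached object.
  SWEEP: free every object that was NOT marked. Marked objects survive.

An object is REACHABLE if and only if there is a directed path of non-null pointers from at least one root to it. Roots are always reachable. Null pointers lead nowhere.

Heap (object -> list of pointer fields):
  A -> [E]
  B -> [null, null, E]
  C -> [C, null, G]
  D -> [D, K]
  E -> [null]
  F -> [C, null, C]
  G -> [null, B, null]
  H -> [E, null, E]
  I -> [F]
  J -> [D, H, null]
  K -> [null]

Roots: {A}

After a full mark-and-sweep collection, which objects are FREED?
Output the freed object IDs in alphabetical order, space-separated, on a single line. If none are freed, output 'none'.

Answer: B C D F G H I J K

Derivation:
Roots: A
Mark A: refs=E, marked=A
Mark E: refs=null, marked=A E
Unmarked (collected): B C D F G H I J K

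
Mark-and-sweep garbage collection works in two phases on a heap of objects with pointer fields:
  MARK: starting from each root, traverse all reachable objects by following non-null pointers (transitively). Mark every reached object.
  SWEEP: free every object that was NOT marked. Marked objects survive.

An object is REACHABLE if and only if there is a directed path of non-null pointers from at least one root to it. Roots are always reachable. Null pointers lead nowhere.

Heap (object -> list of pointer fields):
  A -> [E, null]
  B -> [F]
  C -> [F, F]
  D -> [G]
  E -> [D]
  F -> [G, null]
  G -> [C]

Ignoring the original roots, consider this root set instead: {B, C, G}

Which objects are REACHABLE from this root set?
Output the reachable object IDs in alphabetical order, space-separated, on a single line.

Roots: B C G
Mark B: refs=F, marked=B
Mark C: refs=F F, marked=B C
Mark G: refs=C, marked=B C G
Mark F: refs=G null, marked=B C F G
Unmarked (collected): A D E

Answer: B C F G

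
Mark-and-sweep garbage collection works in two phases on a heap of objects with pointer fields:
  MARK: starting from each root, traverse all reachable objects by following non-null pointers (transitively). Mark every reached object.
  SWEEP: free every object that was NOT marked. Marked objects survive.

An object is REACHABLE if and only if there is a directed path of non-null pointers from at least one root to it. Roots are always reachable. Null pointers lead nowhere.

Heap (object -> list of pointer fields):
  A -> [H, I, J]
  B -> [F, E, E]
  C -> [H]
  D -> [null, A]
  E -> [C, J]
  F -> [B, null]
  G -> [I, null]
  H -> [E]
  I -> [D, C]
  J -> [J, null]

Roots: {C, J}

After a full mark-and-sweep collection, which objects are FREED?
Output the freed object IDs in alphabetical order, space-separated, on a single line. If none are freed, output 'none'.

Roots: C J
Mark C: refs=H, marked=C
Mark J: refs=J null, marked=C J
Mark H: refs=E, marked=C H J
Mark E: refs=C J, marked=C E H J
Unmarked (collected): A B D F G I

Answer: A B D F G I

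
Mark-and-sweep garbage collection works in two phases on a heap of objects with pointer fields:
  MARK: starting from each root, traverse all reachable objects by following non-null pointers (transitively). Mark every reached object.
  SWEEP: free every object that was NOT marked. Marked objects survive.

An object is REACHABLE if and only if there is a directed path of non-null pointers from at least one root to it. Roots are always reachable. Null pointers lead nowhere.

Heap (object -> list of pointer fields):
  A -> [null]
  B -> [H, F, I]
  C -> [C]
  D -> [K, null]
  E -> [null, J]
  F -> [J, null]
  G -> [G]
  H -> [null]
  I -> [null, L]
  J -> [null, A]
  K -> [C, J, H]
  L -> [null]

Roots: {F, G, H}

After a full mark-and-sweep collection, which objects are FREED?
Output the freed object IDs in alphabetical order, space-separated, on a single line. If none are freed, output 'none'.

Answer: B C D E I K L

Derivation:
Roots: F G H
Mark F: refs=J null, marked=F
Mark G: refs=G, marked=F G
Mark H: refs=null, marked=F G H
Mark J: refs=null A, marked=F G H J
Mark A: refs=null, marked=A F G H J
Unmarked (collected): B C D E I K L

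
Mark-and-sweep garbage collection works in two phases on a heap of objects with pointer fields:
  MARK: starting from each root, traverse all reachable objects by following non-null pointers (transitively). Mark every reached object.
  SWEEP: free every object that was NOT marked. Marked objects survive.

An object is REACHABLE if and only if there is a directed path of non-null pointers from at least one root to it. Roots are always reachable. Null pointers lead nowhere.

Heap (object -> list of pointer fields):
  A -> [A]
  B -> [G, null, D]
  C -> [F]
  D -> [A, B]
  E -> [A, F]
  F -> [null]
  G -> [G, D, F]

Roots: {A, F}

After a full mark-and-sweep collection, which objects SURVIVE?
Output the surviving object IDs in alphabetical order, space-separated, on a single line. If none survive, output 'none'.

Answer: A F

Derivation:
Roots: A F
Mark A: refs=A, marked=A
Mark F: refs=null, marked=A F
Unmarked (collected): B C D E G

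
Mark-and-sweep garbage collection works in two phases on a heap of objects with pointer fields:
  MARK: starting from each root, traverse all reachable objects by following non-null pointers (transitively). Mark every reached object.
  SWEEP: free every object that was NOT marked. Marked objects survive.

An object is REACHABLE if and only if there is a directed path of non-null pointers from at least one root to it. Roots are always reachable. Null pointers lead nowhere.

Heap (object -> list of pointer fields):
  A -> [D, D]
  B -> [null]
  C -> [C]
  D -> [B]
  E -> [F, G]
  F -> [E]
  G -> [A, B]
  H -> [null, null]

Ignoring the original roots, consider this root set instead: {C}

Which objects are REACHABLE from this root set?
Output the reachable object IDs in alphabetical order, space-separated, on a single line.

Roots: C
Mark C: refs=C, marked=C
Unmarked (collected): A B D E F G H

Answer: C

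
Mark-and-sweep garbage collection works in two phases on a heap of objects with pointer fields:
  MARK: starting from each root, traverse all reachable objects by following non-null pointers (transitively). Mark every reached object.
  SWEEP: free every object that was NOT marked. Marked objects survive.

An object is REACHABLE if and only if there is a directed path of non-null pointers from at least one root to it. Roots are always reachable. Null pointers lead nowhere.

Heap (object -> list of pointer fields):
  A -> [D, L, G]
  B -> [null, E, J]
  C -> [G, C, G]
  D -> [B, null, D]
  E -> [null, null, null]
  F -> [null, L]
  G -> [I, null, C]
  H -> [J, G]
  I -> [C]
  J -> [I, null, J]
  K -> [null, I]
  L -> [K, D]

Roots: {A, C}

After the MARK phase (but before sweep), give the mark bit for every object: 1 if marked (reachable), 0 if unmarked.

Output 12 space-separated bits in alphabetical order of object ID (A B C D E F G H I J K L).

Answer: 1 1 1 1 1 0 1 0 1 1 1 1

Derivation:
Roots: A C
Mark A: refs=D L G, marked=A
Mark C: refs=G C G, marked=A C
Mark D: refs=B null D, marked=A C D
Mark L: refs=K D, marked=A C D L
Mark G: refs=I null C, marked=A C D G L
Mark B: refs=null E J, marked=A B C D G L
Mark K: refs=null I, marked=A B C D G K L
Mark I: refs=C, marked=A B C D G I K L
Mark E: refs=null null null, marked=A B C D E G I K L
Mark J: refs=I null J, marked=A B C D E G I J K L
Unmarked (collected): F H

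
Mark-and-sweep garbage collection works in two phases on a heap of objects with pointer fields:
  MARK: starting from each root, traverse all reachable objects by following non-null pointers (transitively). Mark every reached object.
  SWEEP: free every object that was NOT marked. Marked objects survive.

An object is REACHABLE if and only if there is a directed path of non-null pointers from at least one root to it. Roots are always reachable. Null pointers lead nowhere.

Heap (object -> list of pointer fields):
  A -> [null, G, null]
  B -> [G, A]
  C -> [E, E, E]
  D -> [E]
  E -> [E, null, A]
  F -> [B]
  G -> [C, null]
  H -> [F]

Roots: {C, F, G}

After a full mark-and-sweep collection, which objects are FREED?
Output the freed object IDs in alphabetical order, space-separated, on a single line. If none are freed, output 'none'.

Roots: C F G
Mark C: refs=E E E, marked=C
Mark F: refs=B, marked=C F
Mark G: refs=C null, marked=C F G
Mark E: refs=E null A, marked=C E F G
Mark B: refs=G A, marked=B C E F G
Mark A: refs=null G null, marked=A B C E F G
Unmarked (collected): D H

Answer: D H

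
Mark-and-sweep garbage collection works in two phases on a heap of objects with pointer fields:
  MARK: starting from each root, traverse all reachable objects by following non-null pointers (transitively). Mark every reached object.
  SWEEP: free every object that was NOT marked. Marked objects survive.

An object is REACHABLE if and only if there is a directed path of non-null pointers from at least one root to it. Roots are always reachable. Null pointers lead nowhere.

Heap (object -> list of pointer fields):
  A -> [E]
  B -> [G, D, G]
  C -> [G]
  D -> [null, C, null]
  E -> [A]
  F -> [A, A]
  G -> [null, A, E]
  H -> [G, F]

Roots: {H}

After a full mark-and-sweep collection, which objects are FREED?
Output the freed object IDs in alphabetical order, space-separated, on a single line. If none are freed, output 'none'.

Answer: B C D

Derivation:
Roots: H
Mark H: refs=G F, marked=H
Mark G: refs=null A E, marked=G H
Mark F: refs=A A, marked=F G H
Mark A: refs=E, marked=A F G H
Mark E: refs=A, marked=A E F G H
Unmarked (collected): B C D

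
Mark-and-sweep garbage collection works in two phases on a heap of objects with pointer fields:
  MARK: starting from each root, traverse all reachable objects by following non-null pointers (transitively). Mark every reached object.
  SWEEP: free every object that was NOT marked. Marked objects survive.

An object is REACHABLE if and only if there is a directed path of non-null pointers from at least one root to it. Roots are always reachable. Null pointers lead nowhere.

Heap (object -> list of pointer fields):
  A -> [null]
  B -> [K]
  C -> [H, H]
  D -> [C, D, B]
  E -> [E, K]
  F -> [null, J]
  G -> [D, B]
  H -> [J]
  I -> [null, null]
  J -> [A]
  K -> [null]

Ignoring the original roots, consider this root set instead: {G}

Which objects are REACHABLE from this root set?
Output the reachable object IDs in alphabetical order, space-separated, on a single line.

Answer: A B C D G H J K

Derivation:
Roots: G
Mark G: refs=D B, marked=G
Mark D: refs=C D B, marked=D G
Mark B: refs=K, marked=B D G
Mark C: refs=H H, marked=B C D G
Mark K: refs=null, marked=B C D G K
Mark H: refs=J, marked=B C D G H K
Mark J: refs=A, marked=B C D G H J K
Mark A: refs=null, marked=A B C D G H J K
Unmarked (collected): E F I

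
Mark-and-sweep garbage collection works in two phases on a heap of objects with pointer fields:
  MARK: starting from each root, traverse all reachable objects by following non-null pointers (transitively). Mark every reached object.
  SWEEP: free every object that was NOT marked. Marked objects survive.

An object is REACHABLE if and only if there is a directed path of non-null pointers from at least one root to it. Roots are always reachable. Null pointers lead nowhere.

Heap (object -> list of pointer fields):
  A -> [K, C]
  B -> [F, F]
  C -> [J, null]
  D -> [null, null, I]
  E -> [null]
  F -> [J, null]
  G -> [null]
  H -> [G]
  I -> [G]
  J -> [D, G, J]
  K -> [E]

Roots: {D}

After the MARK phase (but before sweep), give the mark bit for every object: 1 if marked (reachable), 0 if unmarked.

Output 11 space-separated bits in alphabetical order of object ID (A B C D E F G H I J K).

Roots: D
Mark D: refs=null null I, marked=D
Mark I: refs=G, marked=D I
Mark G: refs=null, marked=D G I
Unmarked (collected): A B C E F H J K

Answer: 0 0 0 1 0 0 1 0 1 0 0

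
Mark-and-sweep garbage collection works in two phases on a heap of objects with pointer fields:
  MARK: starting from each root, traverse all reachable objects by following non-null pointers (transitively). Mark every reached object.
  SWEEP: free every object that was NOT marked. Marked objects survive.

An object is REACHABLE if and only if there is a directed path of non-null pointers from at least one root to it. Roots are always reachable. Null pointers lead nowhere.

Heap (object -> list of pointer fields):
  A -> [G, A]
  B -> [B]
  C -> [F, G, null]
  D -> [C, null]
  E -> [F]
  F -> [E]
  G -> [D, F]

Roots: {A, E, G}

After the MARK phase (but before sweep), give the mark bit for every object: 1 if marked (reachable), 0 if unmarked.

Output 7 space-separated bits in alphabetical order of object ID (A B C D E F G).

Roots: A E G
Mark A: refs=G A, marked=A
Mark E: refs=F, marked=A E
Mark G: refs=D F, marked=A E G
Mark F: refs=E, marked=A E F G
Mark D: refs=C null, marked=A D E F G
Mark C: refs=F G null, marked=A C D E F G
Unmarked (collected): B

Answer: 1 0 1 1 1 1 1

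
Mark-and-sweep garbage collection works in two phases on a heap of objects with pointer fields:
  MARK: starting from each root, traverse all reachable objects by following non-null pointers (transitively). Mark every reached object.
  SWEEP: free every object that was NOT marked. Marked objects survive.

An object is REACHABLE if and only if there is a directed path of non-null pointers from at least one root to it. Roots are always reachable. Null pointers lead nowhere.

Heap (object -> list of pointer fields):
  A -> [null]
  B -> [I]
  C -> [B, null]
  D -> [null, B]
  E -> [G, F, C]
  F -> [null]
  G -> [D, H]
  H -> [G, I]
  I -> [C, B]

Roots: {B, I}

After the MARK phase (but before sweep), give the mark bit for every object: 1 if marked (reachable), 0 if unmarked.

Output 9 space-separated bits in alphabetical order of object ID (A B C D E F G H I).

Answer: 0 1 1 0 0 0 0 0 1

Derivation:
Roots: B I
Mark B: refs=I, marked=B
Mark I: refs=C B, marked=B I
Mark C: refs=B null, marked=B C I
Unmarked (collected): A D E F G H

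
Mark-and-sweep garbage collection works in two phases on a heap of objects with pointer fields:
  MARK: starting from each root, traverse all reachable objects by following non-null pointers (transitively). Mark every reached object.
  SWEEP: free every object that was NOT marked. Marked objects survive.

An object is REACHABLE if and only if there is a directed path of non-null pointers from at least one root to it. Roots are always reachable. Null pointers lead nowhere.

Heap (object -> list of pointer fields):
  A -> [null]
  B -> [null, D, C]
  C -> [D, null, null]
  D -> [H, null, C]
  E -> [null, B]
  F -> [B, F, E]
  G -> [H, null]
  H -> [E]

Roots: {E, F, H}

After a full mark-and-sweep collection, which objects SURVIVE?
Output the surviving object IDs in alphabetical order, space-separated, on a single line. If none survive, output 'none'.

Roots: E F H
Mark E: refs=null B, marked=E
Mark F: refs=B F E, marked=E F
Mark H: refs=E, marked=E F H
Mark B: refs=null D C, marked=B E F H
Mark D: refs=H null C, marked=B D E F H
Mark C: refs=D null null, marked=B C D E F H
Unmarked (collected): A G

Answer: B C D E F H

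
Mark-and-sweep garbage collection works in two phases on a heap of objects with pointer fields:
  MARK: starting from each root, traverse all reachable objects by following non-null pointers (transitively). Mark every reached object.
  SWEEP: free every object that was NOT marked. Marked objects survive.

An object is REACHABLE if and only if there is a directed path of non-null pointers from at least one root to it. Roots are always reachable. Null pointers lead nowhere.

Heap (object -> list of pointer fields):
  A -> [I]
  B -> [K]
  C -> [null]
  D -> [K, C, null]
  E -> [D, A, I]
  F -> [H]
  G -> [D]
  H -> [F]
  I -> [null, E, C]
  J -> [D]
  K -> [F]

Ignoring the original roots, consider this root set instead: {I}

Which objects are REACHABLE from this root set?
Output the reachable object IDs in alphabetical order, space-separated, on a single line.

Roots: I
Mark I: refs=null E C, marked=I
Mark E: refs=D A I, marked=E I
Mark C: refs=null, marked=C E I
Mark D: refs=K C null, marked=C D E I
Mark A: refs=I, marked=A C D E I
Mark K: refs=F, marked=A C D E I K
Mark F: refs=H, marked=A C D E F I K
Mark H: refs=F, marked=A C D E F H I K
Unmarked (collected): B G J

Answer: A C D E F H I K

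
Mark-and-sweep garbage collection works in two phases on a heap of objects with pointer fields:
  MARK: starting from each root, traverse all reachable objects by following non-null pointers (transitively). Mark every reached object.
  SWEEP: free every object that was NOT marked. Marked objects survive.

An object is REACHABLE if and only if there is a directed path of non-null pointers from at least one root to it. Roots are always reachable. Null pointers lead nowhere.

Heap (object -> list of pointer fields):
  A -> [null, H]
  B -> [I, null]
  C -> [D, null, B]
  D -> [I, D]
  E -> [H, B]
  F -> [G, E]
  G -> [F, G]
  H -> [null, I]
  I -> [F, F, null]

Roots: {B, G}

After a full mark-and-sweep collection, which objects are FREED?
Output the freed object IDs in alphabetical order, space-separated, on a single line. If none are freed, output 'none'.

Answer: A C D

Derivation:
Roots: B G
Mark B: refs=I null, marked=B
Mark G: refs=F G, marked=B G
Mark I: refs=F F null, marked=B G I
Mark F: refs=G E, marked=B F G I
Mark E: refs=H B, marked=B E F G I
Mark H: refs=null I, marked=B E F G H I
Unmarked (collected): A C D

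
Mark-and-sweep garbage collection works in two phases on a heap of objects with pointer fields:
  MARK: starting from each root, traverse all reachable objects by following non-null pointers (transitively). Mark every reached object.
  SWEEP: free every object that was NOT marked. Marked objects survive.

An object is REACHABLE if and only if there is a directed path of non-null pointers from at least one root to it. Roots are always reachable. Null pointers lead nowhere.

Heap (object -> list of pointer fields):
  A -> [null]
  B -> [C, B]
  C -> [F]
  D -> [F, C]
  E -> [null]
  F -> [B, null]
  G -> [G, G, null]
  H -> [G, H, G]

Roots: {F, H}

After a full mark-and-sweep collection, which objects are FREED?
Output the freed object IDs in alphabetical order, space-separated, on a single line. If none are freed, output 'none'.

Answer: A D E

Derivation:
Roots: F H
Mark F: refs=B null, marked=F
Mark H: refs=G H G, marked=F H
Mark B: refs=C B, marked=B F H
Mark G: refs=G G null, marked=B F G H
Mark C: refs=F, marked=B C F G H
Unmarked (collected): A D E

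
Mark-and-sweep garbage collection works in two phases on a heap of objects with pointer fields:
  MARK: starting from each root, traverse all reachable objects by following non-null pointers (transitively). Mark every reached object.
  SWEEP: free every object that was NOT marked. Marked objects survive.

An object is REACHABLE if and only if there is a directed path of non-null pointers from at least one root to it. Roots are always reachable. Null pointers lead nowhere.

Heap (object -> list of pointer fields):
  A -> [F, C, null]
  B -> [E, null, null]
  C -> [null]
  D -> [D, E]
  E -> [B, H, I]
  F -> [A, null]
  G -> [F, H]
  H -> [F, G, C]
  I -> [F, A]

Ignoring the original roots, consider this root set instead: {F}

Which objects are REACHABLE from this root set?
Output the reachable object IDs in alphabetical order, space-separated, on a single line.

Answer: A C F

Derivation:
Roots: F
Mark F: refs=A null, marked=F
Mark A: refs=F C null, marked=A F
Mark C: refs=null, marked=A C F
Unmarked (collected): B D E G H I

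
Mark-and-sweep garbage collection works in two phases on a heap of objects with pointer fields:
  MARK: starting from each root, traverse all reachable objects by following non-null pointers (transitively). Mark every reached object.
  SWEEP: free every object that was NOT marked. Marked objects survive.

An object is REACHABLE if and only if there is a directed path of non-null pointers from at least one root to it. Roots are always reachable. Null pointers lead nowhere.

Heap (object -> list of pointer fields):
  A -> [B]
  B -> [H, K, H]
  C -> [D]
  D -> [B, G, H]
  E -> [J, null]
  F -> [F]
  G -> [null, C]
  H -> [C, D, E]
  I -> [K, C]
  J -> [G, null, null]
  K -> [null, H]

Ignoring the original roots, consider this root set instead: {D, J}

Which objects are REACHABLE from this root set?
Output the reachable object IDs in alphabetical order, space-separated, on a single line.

Roots: D J
Mark D: refs=B G H, marked=D
Mark J: refs=G null null, marked=D J
Mark B: refs=H K H, marked=B D J
Mark G: refs=null C, marked=B D G J
Mark H: refs=C D E, marked=B D G H J
Mark K: refs=null H, marked=B D G H J K
Mark C: refs=D, marked=B C D G H J K
Mark E: refs=J null, marked=B C D E G H J K
Unmarked (collected): A F I

Answer: B C D E G H J K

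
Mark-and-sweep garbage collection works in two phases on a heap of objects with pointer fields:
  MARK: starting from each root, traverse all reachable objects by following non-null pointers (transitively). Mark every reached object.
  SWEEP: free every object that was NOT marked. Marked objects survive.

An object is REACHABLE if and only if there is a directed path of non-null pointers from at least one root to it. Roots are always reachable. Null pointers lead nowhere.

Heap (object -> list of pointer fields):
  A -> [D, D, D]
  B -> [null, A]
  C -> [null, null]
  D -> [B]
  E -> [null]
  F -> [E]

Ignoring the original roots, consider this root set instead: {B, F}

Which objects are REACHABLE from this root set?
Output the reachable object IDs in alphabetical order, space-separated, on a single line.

Roots: B F
Mark B: refs=null A, marked=B
Mark F: refs=E, marked=B F
Mark A: refs=D D D, marked=A B F
Mark E: refs=null, marked=A B E F
Mark D: refs=B, marked=A B D E F
Unmarked (collected): C

Answer: A B D E F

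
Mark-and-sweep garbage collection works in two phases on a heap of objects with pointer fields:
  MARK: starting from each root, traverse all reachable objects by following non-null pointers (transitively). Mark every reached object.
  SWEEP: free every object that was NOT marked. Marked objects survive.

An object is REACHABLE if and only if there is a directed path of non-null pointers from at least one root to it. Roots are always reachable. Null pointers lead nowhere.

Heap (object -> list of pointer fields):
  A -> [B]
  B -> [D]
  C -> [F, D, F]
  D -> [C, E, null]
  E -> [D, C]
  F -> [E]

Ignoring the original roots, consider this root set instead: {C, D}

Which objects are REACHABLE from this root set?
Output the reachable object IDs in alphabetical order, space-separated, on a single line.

Answer: C D E F

Derivation:
Roots: C D
Mark C: refs=F D F, marked=C
Mark D: refs=C E null, marked=C D
Mark F: refs=E, marked=C D F
Mark E: refs=D C, marked=C D E F
Unmarked (collected): A B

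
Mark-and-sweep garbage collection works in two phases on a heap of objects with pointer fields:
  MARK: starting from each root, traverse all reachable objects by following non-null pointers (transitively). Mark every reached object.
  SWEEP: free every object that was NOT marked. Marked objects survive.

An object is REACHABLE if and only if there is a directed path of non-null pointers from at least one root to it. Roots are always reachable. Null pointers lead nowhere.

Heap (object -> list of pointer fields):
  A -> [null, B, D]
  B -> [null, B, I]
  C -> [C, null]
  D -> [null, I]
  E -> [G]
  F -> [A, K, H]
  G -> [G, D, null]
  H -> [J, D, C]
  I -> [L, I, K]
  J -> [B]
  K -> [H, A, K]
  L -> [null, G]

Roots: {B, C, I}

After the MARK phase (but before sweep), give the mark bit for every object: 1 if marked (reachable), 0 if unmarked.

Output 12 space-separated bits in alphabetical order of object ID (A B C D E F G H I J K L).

Answer: 1 1 1 1 0 0 1 1 1 1 1 1

Derivation:
Roots: B C I
Mark B: refs=null B I, marked=B
Mark C: refs=C null, marked=B C
Mark I: refs=L I K, marked=B C I
Mark L: refs=null G, marked=B C I L
Mark K: refs=H A K, marked=B C I K L
Mark G: refs=G D null, marked=B C G I K L
Mark H: refs=J D C, marked=B C G H I K L
Mark A: refs=null B D, marked=A B C G H I K L
Mark D: refs=null I, marked=A B C D G H I K L
Mark J: refs=B, marked=A B C D G H I J K L
Unmarked (collected): E F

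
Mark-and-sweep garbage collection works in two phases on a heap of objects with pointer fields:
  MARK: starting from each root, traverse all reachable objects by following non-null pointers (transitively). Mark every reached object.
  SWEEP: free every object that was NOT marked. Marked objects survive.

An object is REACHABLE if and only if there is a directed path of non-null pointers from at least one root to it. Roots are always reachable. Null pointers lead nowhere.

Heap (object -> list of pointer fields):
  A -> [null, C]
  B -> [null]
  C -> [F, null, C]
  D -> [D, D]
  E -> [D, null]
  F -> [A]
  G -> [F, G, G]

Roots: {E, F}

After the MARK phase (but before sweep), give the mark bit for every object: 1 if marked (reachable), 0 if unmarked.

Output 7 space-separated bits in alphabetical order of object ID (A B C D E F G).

Answer: 1 0 1 1 1 1 0

Derivation:
Roots: E F
Mark E: refs=D null, marked=E
Mark F: refs=A, marked=E F
Mark D: refs=D D, marked=D E F
Mark A: refs=null C, marked=A D E F
Mark C: refs=F null C, marked=A C D E F
Unmarked (collected): B G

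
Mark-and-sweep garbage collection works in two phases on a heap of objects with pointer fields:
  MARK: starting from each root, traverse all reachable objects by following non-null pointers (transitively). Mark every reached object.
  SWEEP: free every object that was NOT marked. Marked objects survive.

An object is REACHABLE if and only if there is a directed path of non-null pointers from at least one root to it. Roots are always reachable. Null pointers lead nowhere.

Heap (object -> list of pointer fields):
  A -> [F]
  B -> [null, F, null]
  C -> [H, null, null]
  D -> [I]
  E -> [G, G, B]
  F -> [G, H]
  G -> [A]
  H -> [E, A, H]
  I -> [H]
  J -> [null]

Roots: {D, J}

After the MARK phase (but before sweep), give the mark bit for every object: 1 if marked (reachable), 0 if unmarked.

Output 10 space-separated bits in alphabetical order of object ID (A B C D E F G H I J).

Answer: 1 1 0 1 1 1 1 1 1 1

Derivation:
Roots: D J
Mark D: refs=I, marked=D
Mark J: refs=null, marked=D J
Mark I: refs=H, marked=D I J
Mark H: refs=E A H, marked=D H I J
Mark E: refs=G G B, marked=D E H I J
Mark A: refs=F, marked=A D E H I J
Mark G: refs=A, marked=A D E G H I J
Mark B: refs=null F null, marked=A B D E G H I J
Mark F: refs=G H, marked=A B D E F G H I J
Unmarked (collected): C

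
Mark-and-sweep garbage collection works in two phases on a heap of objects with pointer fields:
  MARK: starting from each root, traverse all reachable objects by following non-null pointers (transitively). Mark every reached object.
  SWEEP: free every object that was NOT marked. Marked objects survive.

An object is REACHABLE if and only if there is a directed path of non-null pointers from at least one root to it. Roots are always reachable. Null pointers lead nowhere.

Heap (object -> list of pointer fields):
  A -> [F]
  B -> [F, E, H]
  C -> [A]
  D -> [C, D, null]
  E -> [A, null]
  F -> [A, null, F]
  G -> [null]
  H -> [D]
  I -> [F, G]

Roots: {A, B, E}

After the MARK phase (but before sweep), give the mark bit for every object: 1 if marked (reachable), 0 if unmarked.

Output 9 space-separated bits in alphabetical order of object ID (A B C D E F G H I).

Roots: A B E
Mark A: refs=F, marked=A
Mark B: refs=F E H, marked=A B
Mark E: refs=A null, marked=A B E
Mark F: refs=A null F, marked=A B E F
Mark H: refs=D, marked=A B E F H
Mark D: refs=C D null, marked=A B D E F H
Mark C: refs=A, marked=A B C D E F H
Unmarked (collected): G I

Answer: 1 1 1 1 1 1 0 1 0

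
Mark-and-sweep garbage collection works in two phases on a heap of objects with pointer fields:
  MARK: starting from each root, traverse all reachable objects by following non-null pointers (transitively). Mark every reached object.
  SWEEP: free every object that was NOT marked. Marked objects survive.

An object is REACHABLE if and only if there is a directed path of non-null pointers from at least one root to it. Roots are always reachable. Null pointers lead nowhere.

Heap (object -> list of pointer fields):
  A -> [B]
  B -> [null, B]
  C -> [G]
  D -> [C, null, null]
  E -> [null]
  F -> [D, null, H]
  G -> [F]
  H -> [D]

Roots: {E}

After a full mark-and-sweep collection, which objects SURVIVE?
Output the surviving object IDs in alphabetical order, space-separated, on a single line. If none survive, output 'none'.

Answer: E

Derivation:
Roots: E
Mark E: refs=null, marked=E
Unmarked (collected): A B C D F G H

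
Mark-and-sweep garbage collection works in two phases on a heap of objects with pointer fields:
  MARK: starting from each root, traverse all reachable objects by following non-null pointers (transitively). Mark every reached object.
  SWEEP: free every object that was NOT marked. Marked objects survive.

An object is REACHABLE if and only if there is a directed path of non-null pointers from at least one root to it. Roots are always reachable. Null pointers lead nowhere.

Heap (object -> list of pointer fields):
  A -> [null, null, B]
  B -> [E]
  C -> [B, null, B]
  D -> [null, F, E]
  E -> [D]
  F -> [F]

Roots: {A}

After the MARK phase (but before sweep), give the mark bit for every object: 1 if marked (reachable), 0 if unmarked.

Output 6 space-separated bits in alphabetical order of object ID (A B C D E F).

Answer: 1 1 0 1 1 1

Derivation:
Roots: A
Mark A: refs=null null B, marked=A
Mark B: refs=E, marked=A B
Mark E: refs=D, marked=A B E
Mark D: refs=null F E, marked=A B D E
Mark F: refs=F, marked=A B D E F
Unmarked (collected): C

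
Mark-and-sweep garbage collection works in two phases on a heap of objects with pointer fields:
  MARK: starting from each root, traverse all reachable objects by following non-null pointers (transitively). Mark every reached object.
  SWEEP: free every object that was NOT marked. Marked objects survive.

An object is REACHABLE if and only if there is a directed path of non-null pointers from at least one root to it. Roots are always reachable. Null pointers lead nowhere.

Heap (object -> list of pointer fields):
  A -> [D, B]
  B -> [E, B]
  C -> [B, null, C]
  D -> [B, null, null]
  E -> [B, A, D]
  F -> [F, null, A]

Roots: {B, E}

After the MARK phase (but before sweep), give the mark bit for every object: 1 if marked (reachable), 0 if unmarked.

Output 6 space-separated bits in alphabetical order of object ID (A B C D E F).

Answer: 1 1 0 1 1 0

Derivation:
Roots: B E
Mark B: refs=E B, marked=B
Mark E: refs=B A D, marked=B E
Mark A: refs=D B, marked=A B E
Mark D: refs=B null null, marked=A B D E
Unmarked (collected): C F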